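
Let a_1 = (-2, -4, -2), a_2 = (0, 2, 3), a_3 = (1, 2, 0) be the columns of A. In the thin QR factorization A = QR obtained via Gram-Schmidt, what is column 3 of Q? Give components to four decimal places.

e_3 = (-0.7428, 0.5571, -0.3714)

a_1 = (-2, -4, -2); ‖a_1‖ = 4.8990, so e_1 = (-0.4082, -0.8165, -0.4082).
e_1·a_2 = (-0.4082)·0 + (-0.8165)·2 + (-0.4082)·3 = -2.8577.
u_2 = a_2 + 2.8577·e_1 = (-1.1667, -0.3333, 1.8333).
‖u_2‖ = 2.1985, so e_2 = (-0.5307, -0.1516, 0.8339).
e_1·a_3 = (-0.4082)·1 + (-0.8165)·2 + (-0.4082)·0 = -2.0412; e_2·a_3 = (-0.5307)·1 + (-0.1516)·2 + 0.8339·0 = -0.8339.
u_3 = a_3 + 2.0412·e_1 + 0.8339·e_2 = (-0.2759, 0.2069, -0.1379).
‖u_3‖ = 0.3714, so e_3 = (-0.7428, 0.5571, -0.3714).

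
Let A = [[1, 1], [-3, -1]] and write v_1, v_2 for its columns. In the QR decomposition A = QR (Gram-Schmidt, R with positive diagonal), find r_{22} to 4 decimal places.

r_{22} = 0.6325

v_1 = (1, -3); ‖v_1‖ = 3.1623, so e_1 = (0.3162, -0.9487).
e_1·v_2 = 0.3162·1 + (-0.9487)·(-1) = 1.2649.
u_2 = v_2 − 1.2649·e_1 = (0.6000, 0.2000).
r_{22} = ‖u_2‖ = 0.6325.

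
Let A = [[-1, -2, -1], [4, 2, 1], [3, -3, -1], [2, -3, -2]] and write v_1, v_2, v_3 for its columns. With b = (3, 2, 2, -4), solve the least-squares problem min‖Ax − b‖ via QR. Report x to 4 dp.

x = (0.0270, -2.8275, 5.9730)

e_1 = v_1/‖v_1‖ = (-1, 4, 3, 2)/5.4772 = (-0.1826, 0.7303, 0.5477, 0.3651).
r_{12} = e_1·v_2 = -0.9129.
u_2 = v_2 + 0.9129·e_1 = (-2.1667, 2.6667, -2.5000, -2.6667).
‖u_2‖ = 5.0166, so e_2 = (-0.4319, 0.5316, -0.4983, -0.5316).
r_{13} = e_1·v_3 = -0.3651; r_{23} = e_2·v_3 = 2.5249.
u_3 = v_3 + 0.3651·e_1 − 2.5249·e_2 = (0.0238, -0.0755, 0.4583, -0.5245).
‖u_3‖ = 0.7010, so e_3 = (0.0340, -0.1077, 0.6538, -0.7482).
Qᵀb = (0.5477, 0.8970, 4.1871).
Back-substitute: x_3 = 4.1871/0.7010 = 5.9730.
x_2 = (0.8970 − 2.5249·5.9730)/5.0166 = -2.8275.
x_1 = (0.5477 + 0.9129·(-2.8275) + 0.3651·5.9730)/5.4772 = 0.0270.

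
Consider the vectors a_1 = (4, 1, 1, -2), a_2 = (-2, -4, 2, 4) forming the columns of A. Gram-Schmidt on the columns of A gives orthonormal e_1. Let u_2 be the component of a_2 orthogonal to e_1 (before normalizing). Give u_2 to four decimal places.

u_2 = (1.2727, -3.1818, 2.8182, 2.3636)

a_1 = (4, 1, 1, -2); ‖a_1‖ = 4.6904, so e_1 = (0.8528, 0.2132, 0.2132, -0.4264).
e_1·a_2 = 0.8528·(-2) + 0.2132·(-4) + 0.2132·2 + (-0.4264)·4 = -3.8376.
u_2 = a_2 + 3.8376·e_1 = (1.2727, -3.1818, 2.8182, 2.3636).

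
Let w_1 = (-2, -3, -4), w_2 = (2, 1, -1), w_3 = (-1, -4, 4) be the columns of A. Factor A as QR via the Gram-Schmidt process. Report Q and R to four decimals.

w_1 = (-2, -3, -4); ‖w_1‖ = 5.3852, so e_1 = (-0.3714, -0.5571, -0.7428).
e_1·w_2 = (-0.3714)·2 + (-0.5571)·1 + (-0.7428)·(-1) = -0.5571.
u_2 = w_2 + 0.5571·e_1 = (1.7931, 0.6897, -1.4138).
‖u_2‖ = 2.3853, so e_2 = (0.7517, 0.2891, -0.5927).
e_1·w_3 = (-0.3714)·(-1) + (-0.5571)·(-4) + (-0.7428)·4 = -0.3714; e_2·w_3 = 0.7517·(-1) + 0.2891·(-4) + (-0.5927)·4 = -4.2791.
u_3 = w_3 + 0.3714·e_1 + 4.2791·e_2 = (2.0788, -2.9697, 1.1879).
‖u_3‖ = 3.8146, so e_3 = (0.5449, -0.7785, 0.3114).

Q = [[-0.3714, 0.7517, 0.5449], [-0.5571, 0.2891, -0.7785], [-0.7428, -0.5927, 0.3114]], R = [[5.3852, -0.5571, -0.3714], [0.0000, 2.3853, -4.2791], [0.0000, 0.0000, 3.8146]]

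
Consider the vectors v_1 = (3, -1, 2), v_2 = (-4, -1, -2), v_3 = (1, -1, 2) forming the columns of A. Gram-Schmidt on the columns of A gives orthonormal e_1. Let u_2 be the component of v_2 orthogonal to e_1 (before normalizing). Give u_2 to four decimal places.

v_1 = (3, -1, 2); ‖v_1‖ = 3.7417, so e_1 = (0.8018, -0.2673, 0.5345).
e_1·v_2 = 0.8018·(-4) + (-0.2673)·(-1) + 0.5345·(-2) = -4.0089.
u_2 = v_2 + 4.0089·e_1 = (-0.7857, -2.0714, 0.1429).

u_2 = (-0.7857, -2.0714, 0.1429)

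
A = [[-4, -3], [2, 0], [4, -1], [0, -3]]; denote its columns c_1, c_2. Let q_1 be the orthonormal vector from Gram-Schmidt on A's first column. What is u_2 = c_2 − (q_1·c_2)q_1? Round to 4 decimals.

c_1 = (-4, 2, 4, 0); ‖c_1‖ = 6.0000, so q_1 = (-0.6667, 0.3333, 0.6667, 0.0000).
q_1·c_2 = (-0.6667)·(-3) + 0.3333·0 + 0.6667·(-1) + 0.0000·(-3) = 1.3333.
u_2 = c_2 − 1.3333·q_1 = (-2.1111, -0.4444, -1.8889, -3.0000).

u_2 = (-2.1111, -0.4444, -1.8889, -3.0000)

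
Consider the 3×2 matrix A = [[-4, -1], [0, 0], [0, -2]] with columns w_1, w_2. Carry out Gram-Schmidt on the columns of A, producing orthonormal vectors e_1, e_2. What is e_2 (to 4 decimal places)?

e_2 = (0.0000, 0.0000, -1.0000)

w_1 = (-4, 0, 0); ‖w_1‖ = 4.0000, so e_1 = (-1.0000, 0.0000, 0.0000).
e_1·w_2 = (-1.0000)·(-1) + 0.0000·0 + 0.0000·(-2) = 1.0000.
u_2 = w_2 − 1.0000·e_1 = (0.0000, 0.0000, -2.0000).
‖u_2‖ = 2.0000, so e_2 = (0.0000, 0.0000, -1.0000).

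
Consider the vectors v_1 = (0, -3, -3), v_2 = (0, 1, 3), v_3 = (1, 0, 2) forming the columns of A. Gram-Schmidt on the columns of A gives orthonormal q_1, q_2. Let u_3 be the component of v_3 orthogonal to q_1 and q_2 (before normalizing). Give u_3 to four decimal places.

q_1 = v_1/‖v_1‖ = (0, -3, -3)/4.2426 = (0.0000, -0.7071, -0.7071).
r_{12} = q_1·v_2 = -2.8284.
u_2 = v_2 + 2.8284·q_1 = (0.0000, -1.0000, 1.0000).
‖u_2‖ = 1.4142, so q_2 = (0.0000, -0.7071, 0.7071).
r_{13} = q_1·v_3 = -1.4142; r_{23} = q_2·v_3 = 1.4142.
u_3 = v_3 + 1.4142·q_1 − 1.4142·q_2 = (1.0000, 0.0000, 0.0000).

u_3 = (1.0000, 0.0000, 0.0000)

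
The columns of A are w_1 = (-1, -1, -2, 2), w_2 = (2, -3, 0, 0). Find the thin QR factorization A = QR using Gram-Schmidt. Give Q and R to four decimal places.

Q = [[-0.3162, 0.5847], [-0.3162, -0.8074], [-0.6325, 0.0557], [0.6325, -0.0557]], R = [[3.1623, 0.3162], [0.0000, 3.5917]]

w_1 = (-1, -1, -2, 2); ‖w_1‖ = 3.1623, so e_1 = (-0.3162, -0.3162, -0.6325, 0.6325).
e_1·w_2 = (-0.3162)·2 + (-0.3162)·(-3) + (-0.6325)·0 + 0.6325·0 = 0.3162.
u_2 = w_2 − 0.3162·e_1 = (2.1000, -2.9000, 0.2000, -0.2000).
‖u_2‖ = 3.5917, so e_2 = (0.5847, -0.8074, 0.0557, -0.0557).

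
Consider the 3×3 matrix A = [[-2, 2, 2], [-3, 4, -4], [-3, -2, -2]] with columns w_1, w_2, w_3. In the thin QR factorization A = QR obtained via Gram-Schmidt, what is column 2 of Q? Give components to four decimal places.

w_1 = (-2, -3, -3); ‖w_1‖ = 4.6904, so q_1 = (-0.4264, -0.6396, -0.6396).
q_1·w_2 = (-0.4264)·2 + (-0.6396)·4 + (-0.6396)·(-2) = -2.1320.
u_2 = w_2 + 2.1320·q_1 = (1.0909, 2.6364, -3.3636).
‖u_2‖ = 4.4107, so q_2 = (0.2473, 0.5977, -0.7626).

q_2 = (0.2473, 0.5977, -0.7626)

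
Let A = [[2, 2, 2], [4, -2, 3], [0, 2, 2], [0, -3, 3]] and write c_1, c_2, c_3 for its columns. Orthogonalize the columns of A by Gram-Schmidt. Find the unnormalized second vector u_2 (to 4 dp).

c_1 = (2, 4, 0, 0); ‖c_1‖ = 4.4721, so e_1 = (0.4472, 0.8944, 0.0000, 0.0000).
e_1·c_2 = 0.4472·2 + 0.8944·(-2) + 0.0000·2 + 0.0000·(-3) = -0.8944.
u_2 = c_2 + 0.8944·e_1 = (2.4000, -1.2000, 2.0000, -3.0000).

u_2 = (2.4000, -1.2000, 2.0000, -3.0000)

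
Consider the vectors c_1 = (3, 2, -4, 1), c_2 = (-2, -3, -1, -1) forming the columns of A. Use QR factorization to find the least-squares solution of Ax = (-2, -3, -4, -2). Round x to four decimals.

x = (0.5447, 1.5935)

c_1 = (3, 2, -4, 1); ‖c_1‖ = 5.4772, so q_1 = (0.5477, 0.3651, -0.7303, 0.1826).
q_1·c_2 = 0.5477·(-2) + 0.3651·(-3) + (-0.7303)·(-1) + 0.1826·(-1) = -1.6432.
u_2 = c_2 + 1.6432·q_1 = (-1.1000, -2.4000, -2.2000, -0.7000).
‖u_2‖ = 3.5071, so q_2 = (-0.3136, -0.6843, -0.6273, -0.1996).
Qᵀb = (0.3651, 5.5886).
Back-substitute: x_2 = 5.5886/3.5071 = 1.5935.
x_1 = (0.3651 + 1.6432·1.5935)/5.4772 = 0.5447.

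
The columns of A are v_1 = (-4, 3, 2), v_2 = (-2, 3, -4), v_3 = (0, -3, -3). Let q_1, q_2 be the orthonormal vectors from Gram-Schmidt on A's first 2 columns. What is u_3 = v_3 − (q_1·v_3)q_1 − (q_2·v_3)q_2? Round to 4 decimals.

u_3 = (-1.8474, -2.0526, -0.6158)

v_1 = (-4, 3, 2); ‖v_1‖ = 5.3852, so q_1 = (-0.7428, 0.5571, 0.3714).
q_1·v_2 = (-0.7428)·(-2) + 0.5571·3 + 0.3714·(-4) = 1.6713.
u_2 = v_2 − 1.6713·q_1 = (-0.7586, 2.0690, -4.6207).
‖u_2‖ = 5.1193, so q_2 = (-0.1482, 0.4042, -0.9026).
q_1·v_3 = (-0.7428)·0 + 0.5571·(-3) + 0.3714·(-3) = -2.7854; q_2·v_3 = (-0.1482)·0 + 0.4042·(-3) + (-0.9026)·(-3) = 1.4954.
u_3 = v_3 + 2.7854·q_1 − 1.4954·q_2 = (-1.8474, -2.0526, -0.6158).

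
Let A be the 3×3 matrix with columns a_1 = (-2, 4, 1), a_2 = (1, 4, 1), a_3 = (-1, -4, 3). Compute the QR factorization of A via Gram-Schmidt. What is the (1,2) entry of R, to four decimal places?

a_1 = (-2, 4, 1); ‖a_1‖ = 4.5826, so q_1 = (-0.4364, 0.8729, 0.2182).
r_{12} = q_1·a_2 = 3.2733.

r_{12} = 3.2733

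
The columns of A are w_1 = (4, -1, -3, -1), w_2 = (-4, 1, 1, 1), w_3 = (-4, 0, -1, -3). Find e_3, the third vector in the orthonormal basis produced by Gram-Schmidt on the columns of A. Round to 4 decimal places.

w_1 = (4, -1, -3, -1); ‖w_1‖ = 5.1962, so e_1 = (0.7698, -0.1925, -0.5774, -0.1925).
e_1·w_2 = 0.7698·(-4) + (-0.1925)·1 + (-0.5774)·1 + (-0.1925)·1 = -4.0415.
u_2 = w_2 + 4.0415·e_1 = (-0.8889, 0.2222, -1.3333, 0.2222).
‖u_2‖ = 1.6330, so e_2 = (-0.5443, 0.1361, -0.8165, 0.1361).
e_1·w_3 = 0.7698·(-4) + (-0.1925)·0 + (-0.5774)·(-1) + (-0.1925)·(-3) = -1.9245; e_2·w_3 = (-0.5443)·(-4) + 0.1361·0 + (-0.8165)·(-1) + 0.1361·(-3) = 2.5856.
u_3 = w_3 + 1.9245·e_1 − 2.5856·e_2 = (-1.1111, -0.7222, 0.0000, -3.7222).
‖u_3‖ = 3.9511, so e_3 = (-0.2812, -0.1828, 0.0000, -0.9421).

e_3 = (-0.2812, -0.1828, 0.0000, -0.9421)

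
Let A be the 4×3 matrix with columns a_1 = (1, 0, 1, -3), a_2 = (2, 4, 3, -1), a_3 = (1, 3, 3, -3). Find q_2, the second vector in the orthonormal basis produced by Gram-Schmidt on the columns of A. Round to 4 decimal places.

q_2 = (0.2588, 0.8134, 0.4622, 0.2403)

a_1 = (1, 0, 1, -3); ‖a_1‖ = 3.3166, so q_1 = (0.3015, 0.0000, 0.3015, -0.9045).
q_1·a_2 = 0.3015·2 + 0.0000·4 + 0.3015·3 + (-0.9045)·(-1) = 2.4121.
u_2 = a_2 − 2.4121·q_1 = (1.2727, 4.0000, 2.2727, 1.1818).
‖u_2‖ = 4.9175, so q_2 = (0.2588, 0.8134, 0.4622, 0.2403).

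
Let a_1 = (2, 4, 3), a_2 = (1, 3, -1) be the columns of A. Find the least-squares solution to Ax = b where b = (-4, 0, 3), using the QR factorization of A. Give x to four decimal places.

a_1 = (2, 4, 3); ‖a_1‖ = 5.3852, so q_1 = (0.3714, 0.7428, 0.5571).
q_1·a_2 = 0.3714·1 + 0.7428·3 + 0.5571·(-1) = 2.0426.
u_2 = a_2 − 2.0426·q_1 = (0.2414, 1.4828, -2.1379).
‖u_2‖ = 2.6130, so q_2 = (0.0924, 0.5675, -0.8182).
Qᵀb = (0.1857, -2.8241).
Back-substitute: x_2 = -2.8241/2.6130 = -1.0808.
x_1 = (0.1857 − 2.0426·(-1.0808))/5.3852 = 0.4444.

x = (0.4444, -1.0808)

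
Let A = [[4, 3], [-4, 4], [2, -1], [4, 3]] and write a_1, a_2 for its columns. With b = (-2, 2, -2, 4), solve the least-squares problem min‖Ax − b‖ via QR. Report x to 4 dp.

x = (-0.1323, 0.4798)

q_1 = a_1/‖a_1‖ = (4, -4, 2, 4)/7.2111 = (0.5547, -0.5547, 0.2774, 0.5547).
r_{12} = q_1·a_2 = 0.8321.
u_2 = a_2 − 0.8321·q_1 = (2.5385, 4.4615, -1.2308, 2.5385).
‖u_2‖ = 5.8573, so q_2 = (0.4334, 0.7617, -0.2101, 0.4334).
Qᵀb = (-0.5547, 2.8104).
Back-substitute: x_2 = 2.8104/5.8573 = 0.4798.
x_1 = (-0.5547 − 0.8321·0.4798)/7.2111 = -0.1323.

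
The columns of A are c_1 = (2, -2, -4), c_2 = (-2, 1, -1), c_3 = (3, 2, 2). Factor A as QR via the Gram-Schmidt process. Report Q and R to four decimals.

Q = [[0.4082, -0.7591, 0.5071], [-0.4082, 0.3450, 0.8452], [-0.8165, -0.5521, -0.1690]], R = [[4.8990, -0.4082, -1.2247], [0.0000, 2.4152, -2.6913], [0.0000, 0.0000, 2.8735]]

c_1 = (2, -2, -4); ‖c_1‖ = 4.8990, so e_1 = (0.4082, -0.4082, -0.8165).
e_1·c_2 = 0.4082·(-2) + (-0.4082)·1 + (-0.8165)·(-1) = -0.4082.
u_2 = c_2 + 0.4082·e_1 = (-1.8333, 0.8333, -1.3333).
‖u_2‖ = 2.4152, so e_2 = (-0.7591, 0.3450, -0.5521).
e_1·c_3 = 0.4082·3 + (-0.4082)·2 + (-0.8165)·2 = -1.2247; e_2·c_3 = (-0.7591)·3 + 0.3450·2 + (-0.5521)·2 = -2.6913.
u_3 = c_3 + 1.2247·e_1 + 2.6913·e_2 = (1.4571, 2.4286, -0.4857).
‖u_3‖ = 2.8735, so e_3 = (0.5071, 0.8452, -0.1690).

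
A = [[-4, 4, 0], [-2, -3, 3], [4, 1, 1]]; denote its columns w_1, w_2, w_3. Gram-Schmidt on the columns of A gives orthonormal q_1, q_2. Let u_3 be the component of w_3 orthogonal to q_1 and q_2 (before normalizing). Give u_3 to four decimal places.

u_3 = (0.8889, 1.7778, 1.7778)

w_1 = (-4, -2, 4); ‖w_1‖ = 6.0000, so q_1 = (-0.6667, -0.3333, 0.6667).
q_1·w_2 = (-0.6667)·4 + (-0.3333)·(-3) + 0.6667·1 = -1.0000.
u_2 = w_2 + 1.0000·q_1 = (3.3333, -3.3333, 1.6667).
‖u_2‖ = 5.0000, so q_2 = (0.6667, -0.6667, 0.3333).
q_1·w_3 = (-0.6667)·0 + (-0.3333)·3 + 0.6667·1 = -0.3333; q_2·w_3 = 0.6667·0 + (-0.6667)·3 + 0.3333·1 = -1.6667.
u_3 = w_3 + 0.3333·q_1 + 1.6667·q_2 = (0.8889, 1.7778, 1.7778).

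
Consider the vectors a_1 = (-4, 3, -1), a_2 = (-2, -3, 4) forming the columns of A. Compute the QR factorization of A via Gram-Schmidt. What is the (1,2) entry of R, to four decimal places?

a_1 = (-4, 3, -1); ‖a_1‖ = 5.0990, so e_1 = (-0.7845, 0.5883, -0.1961).
r_{12} = e_1·a_2 = -0.9806.

r_{12} = -0.9806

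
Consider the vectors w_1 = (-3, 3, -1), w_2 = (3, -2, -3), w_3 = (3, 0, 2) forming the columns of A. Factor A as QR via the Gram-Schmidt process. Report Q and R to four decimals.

Q = [[-0.6882, 0.2910, 0.6645], [0.6882, -0.0277, 0.7249], [-0.2294, -0.9563, 0.1812]], R = [[4.3589, -2.7530, -2.5236], [0.0000, 3.7975, -1.0395], [0.0000, 0.0000, 2.3561]]

w_1 = (-3, 3, -1); ‖w_1‖ = 4.3589, so q_1 = (-0.6882, 0.6882, -0.2294).
q_1·w_2 = (-0.6882)·3 + 0.6882·(-2) + (-0.2294)·(-3) = -2.7530.
u_2 = w_2 + 2.7530·q_1 = (1.1053, -0.1053, -3.6316).
‖u_2‖ = 3.7975, so q_2 = (0.2910, -0.0277, -0.9563).
q_1·w_3 = (-0.6882)·3 + 0.6882·0 + (-0.2294)·2 = -2.5236; q_2·w_3 = 0.2910·3 + (-0.0277)·0 + (-0.9563)·2 = -1.0395.
u_3 = w_3 + 2.5236·q_1 + 1.0395·q_2 = (1.5657, 1.7080, 0.4270).
‖u_3‖ = 2.3561, so q_3 = (0.6645, 0.7249, 0.1812).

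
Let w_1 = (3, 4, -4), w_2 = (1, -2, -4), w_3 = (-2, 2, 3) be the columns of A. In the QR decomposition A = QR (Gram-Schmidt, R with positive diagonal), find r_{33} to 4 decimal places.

r_{33} = 1.2499

w_1 = (3, 4, -4); ‖w_1‖ = 6.4031, so q_1 = (0.4685, 0.6247, -0.6247).
q_1·w_2 = 0.4685·1 + 0.6247·(-2) + (-0.6247)·(-4) = 1.7179.
u_2 = w_2 − 1.7179·q_1 = (0.1951, -3.0732, -2.9268).
‖u_2‖ = 4.2484, so q_2 = (0.0459, -0.7234, -0.6889).
q_1·w_3 = 0.4685·(-2) + 0.6247·2 + (-0.6247)·3 = -1.5617; q_2·w_3 = 0.0459·(-2) + (-0.7234)·2 + (-0.6889)·3 = -3.6054.
u_3 = w_3 + 1.5617·q_1 + 3.6054·q_2 = (-1.1027, 0.3676, -0.4595).
r_{33} = ‖u_3‖ = 1.2499.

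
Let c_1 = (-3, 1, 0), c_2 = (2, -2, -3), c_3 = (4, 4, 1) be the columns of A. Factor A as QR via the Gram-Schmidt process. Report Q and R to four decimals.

c_1 = (-3, 1, 0); ‖c_1‖ = 3.1623, so q_1 = (-0.9487, 0.3162, 0.0000).
q_1·c_2 = (-0.9487)·2 + 0.3162·(-2) + 0.0000·(-3) = -2.5298.
u_2 = c_2 + 2.5298·q_1 = (-0.4000, -1.2000, -3.0000).
‖u_2‖ = 3.2558, so q_2 = (-0.1229, -0.3686, -0.9214).
q_1·c_3 = (-0.9487)·4 + 0.3162·4 + 0.0000·1 = -2.5298; q_2·c_3 = (-0.1229)·4 + (-0.3686)·4 + (-0.9214)·1 = -2.8872.
u_3 = c_3 + 2.5298·q_1 + 2.8872·q_2 = (1.2453, 3.7358, -1.6604).
‖u_3‖ = 4.2737, so q_3 = (0.2914, 0.8742, -0.3885).

Q = [[-0.9487, -0.1229, 0.2914], [0.3162, -0.3686, 0.8742], [0.0000, -0.9214, -0.3885]], R = [[3.1623, -2.5298, -2.5298], [0.0000, 3.2558, -2.8872], [0.0000, 0.0000, 4.2737]]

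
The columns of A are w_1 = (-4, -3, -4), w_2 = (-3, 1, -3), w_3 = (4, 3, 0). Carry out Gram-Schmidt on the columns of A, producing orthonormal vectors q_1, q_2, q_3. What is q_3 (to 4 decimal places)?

q_3 = (0.7071, 0.0000, -0.7071)

w_1 = (-4, -3, -4); ‖w_1‖ = 6.4031, so q_1 = (-0.6247, -0.4685, -0.6247).
q_1·w_2 = (-0.6247)·(-3) + (-0.4685)·1 + (-0.6247)·(-3) = 3.2796.
u_2 = w_2 − 3.2796·q_1 = (-0.9512, 2.5366, -0.9512).
‖u_2‖ = 2.8712, so q_2 = (-0.3313, 0.8835, -0.3313).
q_1·w_3 = (-0.6247)·4 + (-0.4685)·3 + (-0.6247)·0 = -3.9043; q_2·w_3 = (-0.3313)·4 + 0.8835·3 + (-0.3313)·0 = 1.3252.
u_3 = w_3 + 3.9043·q_1 − 1.3252·q_2 = (2.0000, 0.0000, -2.0000).
‖u_3‖ = 2.8284, so q_3 = (0.7071, 0.0000, -0.7071).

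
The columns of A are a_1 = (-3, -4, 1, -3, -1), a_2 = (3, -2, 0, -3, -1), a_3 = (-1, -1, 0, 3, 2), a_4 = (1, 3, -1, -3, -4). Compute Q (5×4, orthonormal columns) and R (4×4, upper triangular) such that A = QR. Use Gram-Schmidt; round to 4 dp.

a_1 = (-3, -4, 1, -3, -1); ‖a_1‖ = 6.0000, so e_1 = (-0.5000, -0.6667, 0.1667, -0.5000, -0.1667).
e_1·a_2 = (-0.5000)·3 + (-0.6667)·(-2) + 0.1667·0 + (-0.5000)·(-3) + (-0.1667)·(-1) = 1.5000.
u_2 = a_2 − 1.5000·e_1 = (3.7500, -1.0000, -0.2500, -2.2500, -0.7500).
‖u_2‖ = 4.5552, so e_2 = (0.8232, -0.2195, -0.0549, -0.4939, -0.1646).
e_1·a_3 = (-0.5000)·(-1) + (-0.6667)·(-1) + 0.1667·0 + (-0.5000)·3 + (-0.1667)·2 = -0.6667; e_2·a_3 = 0.8232·(-1) + (-0.2195)·(-1) + (-0.0549)·0 + (-0.4939)·3 + (-0.1646)·2 = -2.4148.
u_3 = a_3 + 0.6667·e_1 + 2.4148·e_2 = (0.6546, -1.9746, -0.0214, 1.4739, 1.4913).
‖u_3‖ = 2.9537, so e_3 = (0.2216, -0.6685, -0.0073, 0.4990, 0.5049).
e_1·a_4 = (-0.5000)·1 + (-0.6667)·3 + 0.1667·(-1) + (-0.5000)·(-3) + (-0.1667)·(-4) = -0.5000; e_2·a_4 = 0.8232·1 + (-0.2195)·3 + (-0.0549)·(-1) + (-0.4939)·(-3) + (-0.1646)·(-4) = 2.3599; e_3·a_4 = 0.2216·1 + (-0.6685)·3 + (-0.0073)·(-1) + 0.4990·(-3) + 0.5049·(-4) = -5.2932.
u_4 = a_4 + 0.5000·e_1 − 2.3599·e_2 + 5.2932·e_3 = (-0.0196, -0.3538, -0.8255, 0.5570, -1.0222).
‖u_4‖ = 1.4705, so e_4 = (-0.0134, -0.2406, -0.5614, 0.3788, -0.6952).

Q = [[-0.5000, 0.8232, 0.2216, -0.0134], [-0.6667, -0.2195, -0.6685, -0.2406], [0.1667, -0.0549, -0.0073, -0.5614], [-0.5000, -0.4939, 0.4990, 0.3788], [-0.1667, -0.1646, 0.5049, -0.6952]], R = [[6.0000, 1.5000, -0.6667, -0.5000], [0.0000, 4.5552, -2.4148, 2.3599], [0.0000, 0.0000, 2.9537, -5.2932], [0.0000, 0.0000, 0.0000, 1.4705]]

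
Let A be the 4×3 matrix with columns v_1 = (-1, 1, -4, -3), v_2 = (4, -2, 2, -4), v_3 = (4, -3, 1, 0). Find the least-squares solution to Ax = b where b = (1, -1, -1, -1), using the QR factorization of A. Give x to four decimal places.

x = (0.3444, -0.0194, 0.3944)

e_1 = v_1/‖v_1‖ = (-1, 1, -4, -3)/5.1962 = (-0.1925, 0.1925, -0.7698, -0.5774).
r_{12} = e_1·v_2 = -0.3849.
u_2 = v_2 + 0.3849·e_1 = (3.9259, -1.9259, 1.7037, -4.2222).
‖u_2‖ = 6.3128, so e_2 = (0.6219, -0.3051, 0.2699, -0.6688).
r_{13} = e_1·v_3 = -2.1170; r_{23} = e_2·v_3 = 3.6727.
u_3 = v_3 + 2.1170·e_1 − 3.6727·e_2 = (1.3086, -1.4721, -1.6208, 1.2342).
‖u_3‖ = 2.8337, so e_3 = (0.4618, -0.5195, -0.5720, 0.4355).
Qᵀb = (0.9623, 1.3259, 1.1177).
Back-substitute: x_3 = 1.1177/2.8337 = 0.3944.
x_2 = (1.3259 − 3.6727·0.3944)/6.3128 = -0.0194.
x_1 = (0.9623 + 0.3849·(-0.0194) + 2.1170·0.3944)/5.1962 = 0.3444.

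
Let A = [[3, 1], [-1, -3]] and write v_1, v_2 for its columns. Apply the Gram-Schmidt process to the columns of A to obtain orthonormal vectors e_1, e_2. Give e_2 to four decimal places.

v_1 = (3, -1); ‖v_1‖ = 3.1623, so e_1 = (0.9487, -0.3162).
e_1·v_2 = 0.9487·1 + (-0.3162)·(-3) = 1.8974.
u_2 = v_2 − 1.8974·e_1 = (-0.8000, -2.4000).
‖u_2‖ = 2.5298, so e_2 = (-0.3162, -0.9487).

e_2 = (-0.3162, -0.9487)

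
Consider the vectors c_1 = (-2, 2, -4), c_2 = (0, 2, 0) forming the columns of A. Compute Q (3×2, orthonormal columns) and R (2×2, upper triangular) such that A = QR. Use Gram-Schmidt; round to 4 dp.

Q = [[-0.4082, 0.1826], [0.4082, 0.9129], [-0.8165, 0.3651]], R = [[4.8990, 0.8165], [0.0000, 1.8257]]

c_1 = (-2, 2, -4); ‖c_1‖ = 4.8990, so e_1 = (-0.4082, 0.4082, -0.8165).
e_1·c_2 = (-0.4082)·0 + 0.4082·2 + (-0.8165)·0 = 0.8165.
u_2 = c_2 − 0.8165·e_1 = (0.3333, 1.6667, 0.6667).
‖u_2‖ = 1.8257, so e_2 = (0.1826, 0.9129, 0.3651).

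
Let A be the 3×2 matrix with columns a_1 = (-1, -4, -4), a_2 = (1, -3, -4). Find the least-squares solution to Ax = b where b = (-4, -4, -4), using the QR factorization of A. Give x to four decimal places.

a_1 = (-1, -4, -4); ‖a_1‖ = 5.7446, so e_1 = (-0.1741, -0.6963, -0.6963).
e_1·a_2 = (-0.1741)·1 + (-0.6963)·(-3) + (-0.6963)·(-4) = 4.7001.
u_2 = a_2 − 4.7001·e_1 = (1.8182, 0.2727, -0.7273).
‖u_2‖ = 1.9771, so e_2 = (0.9196, 0.1379, -0.3678).
Qᵀb = (6.2668, -2.7588).
Back-substitute: x_2 = -2.7588/1.9771 = -1.3953.
x_1 = (6.2668 − 4.7001·(-1.3953))/5.7446 = 2.2326.

x = (2.2326, -1.3953)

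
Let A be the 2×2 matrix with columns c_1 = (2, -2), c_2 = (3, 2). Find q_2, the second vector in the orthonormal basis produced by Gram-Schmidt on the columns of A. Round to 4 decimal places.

q_2 = (0.7071, 0.7071)

c_1 = (2, -2); ‖c_1‖ = 2.8284, so q_1 = (0.7071, -0.7071).
q_1·c_2 = 0.7071·3 + (-0.7071)·2 = 0.7071.
u_2 = c_2 − 0.7071·q_1 = (2.5000, 2.5000).
‖u_2‖ = 3.5355, so q_2 = (0.7071, 0.7071).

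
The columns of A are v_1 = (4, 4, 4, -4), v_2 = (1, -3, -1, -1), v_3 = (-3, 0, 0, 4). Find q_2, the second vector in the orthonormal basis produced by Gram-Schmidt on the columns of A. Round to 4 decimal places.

q_2 = (0.4523, -0.7538, -0.1508, -0.4523)

v_1 = (4, 4, 4, -4); ‖v_1‖ = 8.0000, so q_1 = (0.5000, 0.5000, 0.5000, -0.5000).
q_1·v_2 = 0.5000·1 + 0.5000·(-3) + 0.5000·(-1) + (-0.5000)·(-1) = -1.0000.
u_2 = v_2 + 1.0000·q_1 = (1.5000, -2.5000, -0.5000, -1.5000).
‖u_2‖ = 3.3166, so q_2 = (0.4523, -0.7538, -0.1508, -0.4523).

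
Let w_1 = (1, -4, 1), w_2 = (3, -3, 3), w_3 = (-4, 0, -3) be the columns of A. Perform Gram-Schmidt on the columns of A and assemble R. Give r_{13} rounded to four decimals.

w_1 = (1, -4, 1); ‖w_1‖ = 4.2426, so e_1 = (0.2357, -0.9428, 0.2357).
r_{13} = e_1·w_3 = -1.6499.

r_{13} = -1.6499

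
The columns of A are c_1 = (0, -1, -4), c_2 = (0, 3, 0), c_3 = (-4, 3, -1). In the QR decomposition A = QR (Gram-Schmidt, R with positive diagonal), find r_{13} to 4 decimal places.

c_1 = (0, -1, -4); ‖c_1‖ = 4.1231, so q_1 = (0.0000, -0.2425, -0.9701).
r_{13} = q_1·c_3 = 0.2425.

r_{13} = 0.2425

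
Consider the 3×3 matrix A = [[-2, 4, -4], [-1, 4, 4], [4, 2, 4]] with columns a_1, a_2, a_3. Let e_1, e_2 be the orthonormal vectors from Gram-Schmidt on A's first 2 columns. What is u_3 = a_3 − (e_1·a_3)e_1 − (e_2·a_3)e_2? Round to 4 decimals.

u_3 = (-3.3081, 3.6757, -0.7351)

e_1 = a_1/‖a_1‖ = (-2, -1, 4)/4.5826 = (-0.4364, -0.2182, 0.8729).
r_{12} = e_1·a_2 = -0.8729.
u_2 = a_2 + 0.8729·e_1 = (3.6190, 3.8095, 2.7619).
‖u_2‖ = 5.9362, so e_2 = (0.6097, 0.6417, 0.4653).
r_{13} = e_1·a_3 = 4.3644; r_{23} = e_2·a_3 = 1.9894.
u_3 = a_3 − 4.3644·e_1 − 1.9894·e_2 = (-3.3081, 3.6757, -0.7351).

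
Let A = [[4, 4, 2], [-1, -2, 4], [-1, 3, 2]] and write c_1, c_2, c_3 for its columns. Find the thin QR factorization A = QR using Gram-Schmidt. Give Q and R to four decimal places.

c_1 = (4, -1, -1); ‖c_1‖ = 4.2426, so e_1 = (0.9428, -0.2357, -0.2357).
e_1·c_2 = 0.9428·4 + (-0.2357)·(-2) + (-0.2357)·3 = 3.5355.
u_2 = c_2 − 3.5355·e_1 = (0.6667, -1.1667, 3.8333).
‖u_2‖ = 4.0620, so e_2 = (0.1641, -0.2872, 0.9437).
e_1·c_3 = 0.9428·2 + (-0.2357)·4 + (-0.2357)·2 = 0.4714; e_2·c_3 = 0.1641·2 + (-0.2872)·4 + 0.9437·2 = 1.0668.
u_3 = c_3 − 0.4714·e_1 − 1.0668·e_2 = (1.3805, 4.4175, 1.1044).
‖u_3‖ = 4.7581, so e_3 = (0.2901, 0.9284, 0.2321).

Q = [[0.9428, 0.1641, 0.2901], [-0.2357, -0.2872, 0.9284], [-0.2357, 0.9437, 0.2321]], R = [[4.2426, 3.5355, 0.4714], [0.0000, 4.0620, 1.0668], [0.0000, 0.0000, 4.7581]]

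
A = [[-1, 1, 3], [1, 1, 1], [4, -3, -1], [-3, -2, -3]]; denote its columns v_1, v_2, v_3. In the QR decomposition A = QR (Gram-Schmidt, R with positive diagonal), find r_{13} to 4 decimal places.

r_{13} = 0.5774

v_1 = (-1, 1, 4, -3); ‖v_1‖ = 5.1962, so q_1 = (-0.1925, 0.1925, 0.7698, -0.5774).
r_{13} = q_1·v_3 = 0.5774.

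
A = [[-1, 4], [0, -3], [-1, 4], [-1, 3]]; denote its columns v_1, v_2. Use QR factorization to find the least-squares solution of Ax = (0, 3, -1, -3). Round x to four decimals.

x = (-1.4483, -0.7586)

v_1 = (-1, 0, -1, -1); ‖v_1‖ = 1.7321, so e_1 = (-0.5774, 0.0000, -0.5774, -0.5774).
e_1·v_2 = (-0.5774)·4 + 0.0000·(-3) + (-0.5774)·4 + (-0.5774)·3 = -6.3509.
u_2 = v_2 + 6.3509·e_1 = (0.3333, -3.0000, 0.3333, -0.6667).
‖u_2‖ = 3.1091, so e_2 = (0.1072, -0.9649, 0.1072, -0.2144).
Qᵀb = (2.3094, -2.3586).
Back-substitute: x_2 = -2.3586/3.1091 = -0.7586.
x_1 = (2.3094 + 6.3509·(-0.7586))/1.7321 = -1.4483.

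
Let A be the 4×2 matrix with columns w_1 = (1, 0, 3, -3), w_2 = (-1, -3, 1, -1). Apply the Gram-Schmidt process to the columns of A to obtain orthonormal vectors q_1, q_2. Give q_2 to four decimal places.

q_2 = (-0.3864, -0.9178, 0.0644, -0.0644)

q_1 = w_1/‖w_1‖ = (1, 0, 3, -3)/4.3589 = (0.2294, 0.0000, 0.6882, -0.6882).
r_{12} = q_1·w_2 = 1.1471.
u_2 = w_2 − 1.1471·q_1 = (-1.2632, -3.0000, 0.2105, -0.2105).
‖u_2‖ = 3.2687, so q_2 = (-0.3864, -0.9178, 0.0644, -0.0644).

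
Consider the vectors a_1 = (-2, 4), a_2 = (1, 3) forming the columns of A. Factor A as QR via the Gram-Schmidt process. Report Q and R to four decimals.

a_1 = (-2, 4); ‖a_1‖ = 4.4721, so q_1 = (-0.4472, 0.8944).
q_1·a_2 = (-0.4472)·1 + 0.8944·3 = 2.2361.
u_2 = a_2 − 2.2361·q_1 = (2.0000, 1.0000).
‖u_2‖ = 2.2361, so q_2 = (0.8944, 0.4472).

Q = [[-0.4472, 0.8944], [0.8944, 0.4472]], R = [[4.4721, 2.2361], [0.0000, 2.2361]]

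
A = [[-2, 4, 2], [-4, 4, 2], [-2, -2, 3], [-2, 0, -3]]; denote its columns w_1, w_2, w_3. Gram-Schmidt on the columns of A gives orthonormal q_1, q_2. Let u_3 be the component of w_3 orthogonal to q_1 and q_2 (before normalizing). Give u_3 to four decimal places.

q_1 = w_1/‖w_1‖ = (-2, -4, -2, -2)/5.2915 = (-0.3780, -0.7559, -0.3780, -0.3780).
r_{12} = q_1·w_2 = -3.7796.
u_2 = w_2 + 3.7796·q_1 = (2.5714, 1.1429, -3.4286, -1.4286).
‖u_2‖ = 4.6599, so q_2 = (0.5518, 0.2453, -0.7358, -0.3066).
r_{13} = q_1·w_3 = -2.2678; r_{23} = q_2·w_3 = 0.3066.
u_3 = w_3 + 2.2678·q_1 − 0.3066·q_2 = (0.9737, 0.2105, 2.3684, -3.7632).

u_3 = (0.9737, 0.2105, 2.3684, -3.7632)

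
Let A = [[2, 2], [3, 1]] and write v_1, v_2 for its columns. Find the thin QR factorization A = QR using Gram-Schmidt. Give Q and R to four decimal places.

q_1 = v_1/‖v_1‖ = (2, 3)/3.6056 = (0.5547, 0.8321).
r_{12} = q_1·v_2 = 1.9415.
u_2 = v_2 − 1.9415·q_1 = (0.9231, -0.6154).
‖u_2‖ = 1.1094, so q_2 = (0.8321, -0.5547).

Q = [[0.5547, 0.8321], [0.8321, -0.5547]], R = [[3.6056, 1.9415], [0.0000, 1.1094]]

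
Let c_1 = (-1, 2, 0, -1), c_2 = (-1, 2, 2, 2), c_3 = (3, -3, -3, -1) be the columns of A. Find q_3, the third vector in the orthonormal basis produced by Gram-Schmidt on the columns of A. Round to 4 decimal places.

q_3 = (0.6782, 0.4908, -0.4551, 0.3034)

q_1 = c_1/‖c_1‖ = (-1, 2, 0, -1)/2.4495 = (-0.4082, 0.8165, 0.0000, -0.4082).
r_{12} = q_1·c_2 = 1.2247.
u_2 = c_2 − 1.2247·q_1 = (-0.5000, 1.0000, 2.0000, 2.5000).
‖u_2‖ = 3.3912, so q_2 = (-0.1474, 0.2949, 0.5898, 0.7372).
r_{13} = q_1·c_3 = -3.2660; r_{23} = q_2·c_3 = -3.8335.
u_3 = c_3 + 3.2660·q_1 + 3.8335·q_2 = (1.1014, 0.7971, -0.7391, 0.4928).
‖u_3‖ = 1.6241, so q_3 = (0.6782, 0.4908, -0.4551, 0.3034).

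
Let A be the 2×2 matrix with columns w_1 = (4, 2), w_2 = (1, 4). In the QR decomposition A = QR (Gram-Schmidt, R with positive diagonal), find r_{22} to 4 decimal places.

r_{22} = 3.1305

q_1 = w_1/‖w_1‖ = (4, 2)/4.4721 = (0.8944, 0.4472).
r_{12} = q_1·w_2 = 2.6833.
u_2 = w_2 − 2.6833·q_1 = (-1.4000, 2.8000).
r_{22} = ‖u_2‖ = 3.1305.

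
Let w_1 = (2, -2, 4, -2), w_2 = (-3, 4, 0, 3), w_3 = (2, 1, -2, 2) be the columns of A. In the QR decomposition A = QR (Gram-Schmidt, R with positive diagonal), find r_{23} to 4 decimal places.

r_{23} = -0.7078

w_1 = (2, -2, 4, -2); ‖w_1‖ = 5.2915, so q_1 = (0.3780, -0.3780, 0.7559, -0.3780).
q_1·w_2 = 0.3780·(-3) + (-0.3780)·4 + 0.7559·0 + (-0.3780)·3 = -3.7796.
u_2 = w_2 + 3.7796·q_1 = (-1.5714, 2.5714, 2.8571, 1.5714).
‖u_2‖ = 4.4401, so q_2 = (-0.3539, 0.5791, 0.6435, 0.3539).
r_{23} = q_2·w_3 = -0.7078.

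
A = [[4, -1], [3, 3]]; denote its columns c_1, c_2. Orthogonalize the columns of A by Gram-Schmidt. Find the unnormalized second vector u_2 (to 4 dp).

e_1 = c_1/‖c_1‖ = (4, 3)/5.0000 = (0.8000, 0.6000).
r_{12} = e_1·c_2 = 1.0000.
u_2 = c_2 − 1.0000·e_1 = (-1.8000, 2.4000).

u_2 = (-1.8000, 2.4000)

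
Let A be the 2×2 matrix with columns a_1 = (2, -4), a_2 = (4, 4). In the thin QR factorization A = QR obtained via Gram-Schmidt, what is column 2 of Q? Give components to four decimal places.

q_1 = a_1/‖a_1‖ = (2, -4)/4.4721 = (0.4472, -0.8944).
r_{12} = q_1·a_2 = -1.7889.
u_2 = a_2 + 1.7889·q_1 = (4.8000, 2.4000).
‖u_2‖ = 5.3666, so q_2 = (0.8944, 0.4472).

q_2 = (0.8944, 0.4472)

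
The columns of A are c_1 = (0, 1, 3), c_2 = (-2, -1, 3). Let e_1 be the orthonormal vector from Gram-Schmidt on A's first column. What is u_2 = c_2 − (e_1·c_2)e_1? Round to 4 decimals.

e_1 = c_1/‖c_1‖ = (0, 1, 3)/3.1623 = (0.0000, 0.3162, 0.9487).
r_{12} = e_1·c_2 = 2.5298.
u_2 = c_2 − 2.5298·e_1 = (-2.0000, -1.8000, 0.6000).

u_2 = (-2.0000, -1.8000, 0.6000)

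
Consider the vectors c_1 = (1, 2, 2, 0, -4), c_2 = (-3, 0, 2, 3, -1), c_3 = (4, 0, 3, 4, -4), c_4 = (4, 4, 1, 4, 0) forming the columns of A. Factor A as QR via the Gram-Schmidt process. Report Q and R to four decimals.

c_1 = (1, 2, 2, 0, -4); ‖c_1‖ = 5.0000, so e_1 = (0.2000, 0.4000, 0.4000, 0.0000, -0.8000).
e_1·c_2 = 0.2000·(-3) + 0.4000·0 + 0.4000·2 + 0.0000·3 + (-0.8000)·(-1) = 1.0000.
u_2 = c_2 − 1.0000·e_1 = (-3.2000, -0.4000, 1.6000, 3.0000, -0.2000).
‖u_2‖ = 4.6904, so e_2 = (-0.6822, -0.0853, 0.3411, 0.6396, -0.0426).
e_1·c_3 = 0.2000·4 + 0.4000·0 + 0.4000·3 + 0.0000·4 + (-0.8000)·(-4) = 5.2000; e_2·c_3 = (-0.6822)·4 + (-0.0853)·0 + 0.3411·3 + 0.6396·4 + (-0.0426)·(-4) = 1.0234.
u_3 = c_3 − 5.2000·e_1 − 1.0234·e_2 = (3.6582, -1.9927, 0.5709, 3.3455, 0.2036).
‖u_3‖ = 5.3771, so e_3 = (0.6803, -0.3706, 0.1062, 0.6222, 0.0379).
e_1·c_4 = 0.2000·4 + 0.4000·4 + 0.4000·1 + 0.0000·4 + (-0.8000)·0 = 2.8000; e_2·c_4 = (-0.6822)·4 + (-0.0853)·4 + 0.3411·1 + 0.6396·4 + (-0.0426)·0 = -0.1706; e_3·c_4 = 0.6803·4 + (-0.3706)·4 + 0.1062·1 + 0.6222·4 + 0.0379·0 = 3.8338.
u_4 = c_4 − 2.8000·e_1 + 0.1706·e_2 − 3.8338·e_3 = (0.7154, 4.2863, -0.4689, 1.7238, 2.0875).
‖u_4‖ = 5.1413, so e_4 = (0.1391, 0.8337, -0.0912, 0.3353, 0.4060).

Q = [[0.2000, -0.6822, 0.6803, 0.1391], [0.4000, -0.0853, -0.3706, 0.8337], [0.4000, 0.3411, 0.1062, -0.0912], [0.0000, 0.6396, 0.6222, 0.3353], [-0.8000, -0.0426, 0.0379, 0.4060]], R = [[5.0000, 1.0000, 5.2000, 2.8000], [0.0000, 4.6904, 1.0234, -0.1706], [0.0000, 0.0000, 5.3771, 3.8338], [0.0000, 0.0000, 0.0000, 5.1413]]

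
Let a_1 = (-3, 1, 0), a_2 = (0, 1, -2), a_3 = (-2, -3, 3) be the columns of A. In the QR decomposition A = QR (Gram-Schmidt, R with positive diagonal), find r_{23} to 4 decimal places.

e_1 = a_1/‖a_1‖ = (-3, 1, 0)/3.1623 = (-0.9487, 0.3162, 0.0000).
r_{12} = e_1·a_2 = 0.3162.
u_2 = a_2 − 0.3162·e_1 = (0.3000, 0.9000, -2.0000).
‖u_2‖ = 2.2136, so e_2 = (0.1355, 0.4066, -0.9035).
r_{23} = e_2·a_3 = -4.2013.

r_{23} = -4.2013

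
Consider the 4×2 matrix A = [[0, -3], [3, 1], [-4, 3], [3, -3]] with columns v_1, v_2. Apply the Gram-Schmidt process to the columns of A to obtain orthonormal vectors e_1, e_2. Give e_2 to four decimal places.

v_1 = (0, 3, -4, 3); ‖v_1‖ = 5.8310, so e_1 = (0.0000, 0.5145, -0.6860, 0.5145).
e_1·v_2 = 0.0000·(-3) + 0.5145·1 + (-0.6860)·3 + 0.5145·(-3) = -3.0870.
u_2 = v_2 + 3.0870·e_1 = (-3.0000, 2.5882, 0.8824, -1.4118).
‖u_2‖ = 4.2977, so e_2 = (-0.6980, 0.6022, 0.2053, -0.3285).

e_2 = (-0.6980, 0.6022, 0.2053, -0.3285)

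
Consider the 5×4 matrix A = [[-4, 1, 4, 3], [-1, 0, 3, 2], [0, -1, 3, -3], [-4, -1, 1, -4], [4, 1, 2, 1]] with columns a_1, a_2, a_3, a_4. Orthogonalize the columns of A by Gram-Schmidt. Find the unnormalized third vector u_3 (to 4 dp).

u_3 = (1.6111, 2.6222, 3.8778, 0.3667, 2.6333)

a_1 = (-4, -1, 0, -4, 4); ‖a_1‖ = 7.0000, so q_1 = (-0.5714, -0.1429, 0.0000, -0.5714, 0.5714).
q_1·a_2 = (-0.5714)·1 + (-0.1429)·0 + 0.0000·(-1) + (-0.5714)·(-1) + 0.5714·1 = 0.5714.
u_2 = a_2 − 0.5714·q_1 = (1.3265, 0.0816, -1.0000, -0.6735, 0.6735).
‖u_2‖ = 1.9166, so q_2 = (0.6921, 0.0426, -0.5217, -0.3514, 0.3514).
q_1·a_3 = (-0.5714)·4 + (-0.1429)·3 + 0.0000·3 + (-0.5714)·1 + 0.5714·2 = -2.1429; q_2·a_3 = 0.6921·4 + 0.0426·3 + (-0.5217)·3 + (-0.3514)·1 + 0.3514·2 = 1.6824.
u_3 = a_3 + 2.1429·q_1 − 1.6824·q_2 = (1.6111, 2.6222, 3.8778, 0.3667, 2.6333).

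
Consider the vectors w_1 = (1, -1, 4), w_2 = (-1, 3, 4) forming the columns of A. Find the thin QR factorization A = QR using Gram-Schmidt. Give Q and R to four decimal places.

Q = [[0.2357, -0.3928], [-0.2357, 0.8642], [0.9428, 0.3143]], R = [[4.2426, 2.8284], [0.0000, 4.2426]]

w_1 = (1, -1, 4); ‖w_1‖ = 4.2426, so q_1 = (0.2357, -0.2357, 0.9428).
q_1·w_2 = 0.2357·(-1) + (-0.2357)·3 + 0.9428·4 = 2.8284.
u_2 = w_2 − 2.8284·q_1 = (-1.6667, 3.6667, 1.3333).
‖u_2‖ = 4.2426, so q_2 = (-0.3928, 0.8642, 0.3143).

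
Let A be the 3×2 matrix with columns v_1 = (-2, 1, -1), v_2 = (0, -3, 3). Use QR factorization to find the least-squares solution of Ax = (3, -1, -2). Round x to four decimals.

x = (-1.5000, -0.6667)

v_1 = (-2, 1, -1); ‖v_1‖ = 2.4495, so q_1 = (-0.8165, 0.4082, -0.4082).
q_1·v_2 = (-0.8165)·0 + 0.4082·(-3) + (-0.4082)·3 = -2.4495.
u_2 = v_2 + 2.4495·q_1 = (-2.0000, -2.0000, 2.0000).
‖u_2‖ = 3.4641, so q_2 = (-0.5774, -0.5774, 0.5774).
Qᵀb = (-2.0412, -2.3094).
Back-substitute: x_2 = -2.3094/3.4641 = -0.6667.
x_1 = (-2.0412 + 2.4495·(-0.6667))/2.4495 = -1.5000.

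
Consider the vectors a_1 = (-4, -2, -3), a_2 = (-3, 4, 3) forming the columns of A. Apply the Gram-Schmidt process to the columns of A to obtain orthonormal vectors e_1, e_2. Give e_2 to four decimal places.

a_1 = (-4, -2, -3); ‖a_1‖ = 5.3852, so e_1 = (-0.7428, -0.3714, -0.5571).
e_1·a_2 = (-0.7428)·(-3) + (-0.3714)·4 + (-0.5571)·3 = -0.9285.
u_2 = a_2 + 0.9285·e_1 = (-3.6897, 3.6552, 2.4828).
‖u_2‖ = 5.7566, so e_2 = (-0.6409, 0.6350, 0.4313).

e_2 = (-0.6409, 0.6350, 0.4313)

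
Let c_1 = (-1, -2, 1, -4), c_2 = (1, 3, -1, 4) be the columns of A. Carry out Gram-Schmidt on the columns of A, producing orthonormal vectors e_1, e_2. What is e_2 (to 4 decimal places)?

c_1 = (-1, -2, 1, -4); ‖c_1‖ = 4.6904, so e_1 = (-0.2132, -0.4264, 0.2132, -0.8528).
e_1·c_2 = (-0.2132)·1 + (-0.4264)·3 + 0.2132·(-1) + (-0.8528)·4 = -5.1168.
u_2 = c_2 + 5.1168·e_1 = (-0.0909, 0.8182, 0.0909, -0.3636).
‖u_2‖ = 0.9045, so e_2 = (-0.1005, 0.9045, 0.1005, -0.4020).

e_2 = (-0.1005, 0.9045, 0.1005, -0.4020)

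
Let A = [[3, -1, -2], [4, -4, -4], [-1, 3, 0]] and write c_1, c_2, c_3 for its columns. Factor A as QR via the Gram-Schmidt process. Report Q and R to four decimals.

Q = [[0.5883, 0.5661, 0.5774], [0.7845, -0.2265, -0.5774], [-0.1961, 0.7926, -0.5774]], R = [[5.0990, -4.3146, -4.3146], [0.0000, 2.7175, -0.2265], [0.0000, 0.0000, 1.1547]]

e_1 = c_1/‖c_1‖ = (3, 4, -1)/5.0990 = (0.5883, 0.7845, -0.1961).
r_{12} = e_1·c_2 = -4.3146.
u_2 = c_2 + 4.3146·e_1 = (1.5385, -0.6154, 2.1538).
‖u_2‖ = 2.7175, so e_2 = (0.5661, -0.2265, 0.7926).
r_{13} = e_1·c_3 = -4.3146; r_{23} = e_2·c_3 = -0.2265.
u_3 = c_3 + 4.3146·e_1 + 0.2265·e_2 = (0.6667, -0.6667, -0.6667).
‖u_3‖ = 1.1547, so e_3 = (0.5774, -0.5774, -0.5774).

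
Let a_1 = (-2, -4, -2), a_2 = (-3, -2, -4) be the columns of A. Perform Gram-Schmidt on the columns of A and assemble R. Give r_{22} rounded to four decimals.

a_1 = (-2, -4, -2); ‖a_1‖ = 4.8990, so e_1 = (-0.4082, -0.8165, -0.4082).
e_1·a_2 = (-0.4082)·(-3) + (-0.8165)·(-2) + (-0.4082)·(-4) = 4.4907.
u_2 = a_2 − 4.4907·e_1 = (-1.1667, 1.6667, -2.1667).
r_{22} = ‖u_2‖ = 2.9721.

r_{22} = 2.9721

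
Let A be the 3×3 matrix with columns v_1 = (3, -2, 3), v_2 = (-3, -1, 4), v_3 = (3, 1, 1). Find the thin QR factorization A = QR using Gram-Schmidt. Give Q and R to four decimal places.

Q = [[0.6396, -0.7384, 0.2138], [-0.4264, -0.1094, 0.8979], [0.6396, 0.6655, 0.3848]], R = [[4.6904, 1.0660, 2.1320], [0.0000, 4.9863, -1.6591], [0.0000, 0.0000, 1.9241]]

q_1 = v_1/‖v_1‖ = (3, -2, 3)/4.6904 = (0.6396, -0.4264, 0.6396).
r_{12} = q_1·v_2 = 1.0660.
u_2 = v_2 − 1.0660·q_1 = (-3.6818, -0.5455, 3.3182).
‖u_2‖ = 4.9863, so q_2 = (-0.7384, -0.1094, 0.6655).
r_{13} = q_1·v_3 = 2.1320; r_{23} = q_2·v_3 = -1.6591.
u_3 = v_3 − 2.1320·q_1 + 1.6591·q_2 = (0.4113, 1.7276, 0.7404).
‖u_3‖ = 1.9241, so q_3 = (0.2138, 0.8979, 0.3848).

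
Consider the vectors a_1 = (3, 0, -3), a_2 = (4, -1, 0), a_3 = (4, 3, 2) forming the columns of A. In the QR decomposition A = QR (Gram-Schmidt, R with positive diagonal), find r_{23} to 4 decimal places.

q_1 = a_1/‖a_1‖ = (3, 0, -3)/4.2426 = (0.7071, 0.0000, -0.7071).
r_{12} = q_1·a_2 = 2.8284.
u_2 = a_2 − 2.8284·q_1 = (2.0000, -1.0000, 2.0000).
‖u_2‖ = 3.0000, so q_2 = (0.6667, -0.3333, 0.6667).
r_{23} = q_2·a_3 = 3.0000.

r_{23} = 3.0000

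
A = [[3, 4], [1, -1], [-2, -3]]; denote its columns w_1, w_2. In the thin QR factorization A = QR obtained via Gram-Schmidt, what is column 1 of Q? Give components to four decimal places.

q_1 = w_1/‖w_1‖ = (3, 1, -2)/3.7417 = (0.8018, 0.2673, -0.5345).

q_1 = (0.8018, 0.2673, -0.5345)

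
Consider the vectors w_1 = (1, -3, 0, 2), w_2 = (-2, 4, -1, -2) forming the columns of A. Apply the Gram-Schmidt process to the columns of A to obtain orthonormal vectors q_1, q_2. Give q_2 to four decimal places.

q_2 = (-0.5241, 0.1048, -0.7338, 0.4193)

w_1 = (1, -3, 0, 2); ‖w_1‖ = 3.7417, so q_1 = (0.2673, -0.8018, 0.0000, 0.5345).
q_1·w_2 = 0.2673·(-2) + (-0.8018)·4 + 0.0000·(-1) + 0.5345·(-2) = -4.8107.
u_2 = w_2 + 4.8107·q_1 = (-0.7143, 0.1429, -1.0000, 0.5714).
‖u_2‖ = 1.3628, so q_2 = (-0.5241, 0.1048, -0.7338, 0.4193).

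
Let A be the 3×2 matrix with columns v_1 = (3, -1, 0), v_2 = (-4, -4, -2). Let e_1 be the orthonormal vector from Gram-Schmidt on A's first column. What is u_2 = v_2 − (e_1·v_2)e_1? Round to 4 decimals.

u_2 = (-1.6000, -4.8000, -2.0000)

v_1 = (3, -1, 0); ‖v_1‖ = 3.1623, so e_1 = (0.9487, -0.3162, 0.0000).
e_1·v_2 = 0.9487·(-4) + (-0.3162)·(-4) + 0.0000·(-2) = -2.5298.
u_2 = v_2 + 2.5298·e_1 = (-1.6000, -4.8000, -2.0000).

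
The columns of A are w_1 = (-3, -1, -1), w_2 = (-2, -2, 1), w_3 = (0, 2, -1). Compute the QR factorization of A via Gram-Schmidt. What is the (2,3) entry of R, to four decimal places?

r_{23} = -2.0467

w_1 = (-3, -1, -1); ‖w_1‖ = 3.3166, so q_1 = (-0.9045, -0.3015, -0.3015).
q_1·w_2 = (-0.9045)·(-2) + (-0.3015)·(-2) + (-0.3015)·1 = 2.1106.
u_2 = w_2 − 2.1106·q_1 = (-0.0909, -1.3636, 1.6364).
‖u_2‖ = 2.1320, so q_2 = (-0.0426, -0.6396, 0.7675).
r_{23} = q_2·w_3 = -2.0467.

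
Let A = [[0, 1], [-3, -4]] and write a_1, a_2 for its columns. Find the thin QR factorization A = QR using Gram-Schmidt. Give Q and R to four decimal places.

a_1 = (0, -3); ‖a_1‖ = 3.0000, so e_1 = (0.0000, -1.0000).
e_1·a_2 = 0.0000·1 + (-1.0000)·(-4) = 4.0000.
u_2 = a_2 − 4.0000·e_1 = (1.0000, 0.0000).
‖u_2‖ = 1.0000, so e_2 = (1.0000, 0.0000).

Q = [[0.0000, 1.0000], [-1.0000, 0.0000]], R = [[3.0000, 4.0000], [0.0000, 1.0000]]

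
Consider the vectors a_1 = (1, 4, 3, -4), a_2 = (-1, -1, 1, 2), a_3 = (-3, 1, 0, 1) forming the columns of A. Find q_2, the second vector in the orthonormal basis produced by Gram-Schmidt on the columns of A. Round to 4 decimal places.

q_2 = (-0.3545, -0.0222, 0.7976, 0.4874)

a_1 = (1, 4, 3, -4); ‖a_1‖ = 6.4807, so q_1 = (0.1543, 0.6172, 0.4629, -0.6172).
q_1·a_2 = 0.1543·(-1) + 0.6172·(-1) + 0.4629·1 + (-0.6172)·2 = -1.5430.
u_2 = a_2 + 1.5430·q_1 = (-0.7619, -0.0476, 1.7143, 1.0476).
‖u_2‖ = 2.1492, so q_2 = (-0.3545, -0.0222, 0.7976, 0.4874).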